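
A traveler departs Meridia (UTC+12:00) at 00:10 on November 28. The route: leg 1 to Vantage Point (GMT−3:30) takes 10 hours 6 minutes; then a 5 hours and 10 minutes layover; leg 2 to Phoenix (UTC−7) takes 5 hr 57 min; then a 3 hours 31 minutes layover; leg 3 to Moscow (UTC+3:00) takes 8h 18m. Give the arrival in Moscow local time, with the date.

00:12 on Nov 29

Convert departure to UTC: 00:10 − 12:00 = 12:10 UTC on Nov 27.
Add 10 hours 6 minutes leg 1 → 22:16 UTC.
Add 5 hours 10 minutes layover in Vantage Point → 03:26 UTC (Nov 28).
Add 5 hours 57 minutes leg 2 → 09:23 UTC.
Add 3 hours and 31 minutes layover in Phoenix → 12:54 UTC.
Add 8 hours 18 minutes leg 3 → 21:12 UTC.
Moscow is UTC+3:00, so local arrival = 21:12 + 3:00 = 00:12 on Nov 29.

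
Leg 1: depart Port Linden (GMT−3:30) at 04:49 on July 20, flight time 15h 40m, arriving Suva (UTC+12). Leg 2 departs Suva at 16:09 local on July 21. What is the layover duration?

4 hours 10 minutes

Convert departure to UTC: 04:49 + 3:30 = 08:19 UTC on Jul 20.
Add 15 hours and 40 minutes flight time → 23:59 UTC.
Suva is UTC+12:00, so local arrival = 23:59 + 12:00 = 11:59 on Jul 21.
Layover = 16:09 − 11:59 = 4 hours 10 minutes.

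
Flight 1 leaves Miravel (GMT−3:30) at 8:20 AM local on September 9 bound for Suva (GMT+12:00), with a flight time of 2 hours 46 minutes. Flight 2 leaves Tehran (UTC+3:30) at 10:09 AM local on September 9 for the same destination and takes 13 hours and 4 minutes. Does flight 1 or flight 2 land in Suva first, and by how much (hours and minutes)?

Flight 1 in UTC: 8:20 AM + 3:30 = 11:50 AM on Sep 9.
+2 hours 46 minutes → arrive 2:36 PM UTC on Sep 9.
Flight 2 in UTC: 10:09 AM − 3:30 = 6:39 AM on Sep 9.
+13 hours 4 minutes → arrive 7:43 PM UTC on Sep 9.
Flight 1 lands earlier by 5 hours 7 minutes.

the first, by 5 hours 7 minutes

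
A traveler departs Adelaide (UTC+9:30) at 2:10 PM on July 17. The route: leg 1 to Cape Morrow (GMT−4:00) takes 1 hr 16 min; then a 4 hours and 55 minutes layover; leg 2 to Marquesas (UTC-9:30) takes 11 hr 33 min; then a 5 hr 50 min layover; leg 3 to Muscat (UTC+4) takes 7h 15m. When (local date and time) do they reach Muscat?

Convert departure to UTC: 2:10 PM − 9:30 = 4:40 AM UTC on Jul 17.
Add 1 hour and 16 minutes leg 1 → 5:56 AM UTC.
Add 4 hours 55 minutes layover in Cape Morrow → 10:51 AM UTC.
Add 11 hours 33 minutes leg 2 → 10:24 PM UTC.
Add 5 hours and 50 minutes layover in Marquesas → 4:14 AM UTC (Jul 18).
Add 7 hours and 15 minutes leg 3 → 11:29 AM UTC.
Muscat is UTC+4:00, so local arrival = 11:29 AM + 4:00 = 3:29 PM on Jul 18.

3:29 PM on July 18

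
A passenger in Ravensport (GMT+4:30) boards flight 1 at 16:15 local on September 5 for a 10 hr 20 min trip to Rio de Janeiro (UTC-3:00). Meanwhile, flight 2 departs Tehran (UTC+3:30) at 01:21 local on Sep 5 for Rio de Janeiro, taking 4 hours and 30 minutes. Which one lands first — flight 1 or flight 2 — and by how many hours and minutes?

the second, by 19 hours 44 minutes

Flight 1 in UTC: 16:15 − 4:30 = 11:45 on Sep 5.
+10 hours 20 minutes → arrive 22:05 UTC on Sep 5.
Flight 2 in UTC: 01:21 − 3:30 = 21:51 on Sep 4.
+4 hours and 30 minutes → arrive 02:21 UTC on Sep 5.
Flight 2 lands earlier by 19 hours 44 minutes.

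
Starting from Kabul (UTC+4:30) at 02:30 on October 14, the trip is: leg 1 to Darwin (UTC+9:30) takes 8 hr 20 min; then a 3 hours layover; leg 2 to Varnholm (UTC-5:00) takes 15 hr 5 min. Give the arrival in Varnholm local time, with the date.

Convert departure to UTC: 02:30 − 4:30 = 22:00 UTC on Oct 13.
Add 8 hours and 20 minutes leg 1 → 06:20 UTC (Oct 14).
Add 3 hours layover in Darwin → 09:20 UTC.
Add 15 hours 5 minutes leg 2 → 00:25 UTC (Oct 15).
Varnholm is UTC−5:00, so local arrival = 00:25 − 5:00 = 19:25 on Oct 14.

19:25 on October 14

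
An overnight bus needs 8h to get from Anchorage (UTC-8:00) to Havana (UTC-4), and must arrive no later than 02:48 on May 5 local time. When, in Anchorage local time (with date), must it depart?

14:48 on May 4

Target arrival in UTC: 02:48 + 4:00 = 06:48 on May 5.
Subtract 8 hours → departure 22:48 UTC on May 4.
Anchorage is UTC−8:00: 22:48 − 8:00 = 14:48 on May 4.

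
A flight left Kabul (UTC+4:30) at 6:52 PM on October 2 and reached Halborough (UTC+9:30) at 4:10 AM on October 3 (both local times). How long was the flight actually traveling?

4 hours 18 minutes

Departure in UTC: 6:52 PM − 4:30 = 2:22 PM on Oct 2.
Arrival in UTC: 4:10 AM − 9:30 = 6:40 PM on Oct 2.
Elapsed = 6:40 PM − 2:22 PM = 4 hours 18 minutes.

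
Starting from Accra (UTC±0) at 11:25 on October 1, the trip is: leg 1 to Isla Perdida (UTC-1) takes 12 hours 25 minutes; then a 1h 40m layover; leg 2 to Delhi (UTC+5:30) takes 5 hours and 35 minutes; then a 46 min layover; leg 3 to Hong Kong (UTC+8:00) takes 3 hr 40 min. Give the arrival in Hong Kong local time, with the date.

19:31 on Oct 2

Accra is at UTC+0, so departure is already 11:25 UTC on Oct 1.
Add 12 hours 25 minutes leg 1 → 23:50 UTC.
Add 1 hour 40 minutes layover in Isla Perdida → 01:30 UTC (Oct 2).
Add 5 hours and 35 minutes leg 2 → 07:05 UTC.
Add 46 minutes layover in Delhi → 07:51 UTC.
Add 3 hours 40 minutes leg 3 → 11:31 UTC.
Hong Kong is UTC+8:00, so local arrival = 11:31 + 8:00 = 19:31 on Oct 2.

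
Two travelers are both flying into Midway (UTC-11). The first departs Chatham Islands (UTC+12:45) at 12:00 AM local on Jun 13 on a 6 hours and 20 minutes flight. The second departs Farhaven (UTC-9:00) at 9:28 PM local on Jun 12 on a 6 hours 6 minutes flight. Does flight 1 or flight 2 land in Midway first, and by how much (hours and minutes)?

the first, by 18 hours 59 minutes

Flight 1 in UTC: 12:00 AM − 12:45 = 11:15 AM on Jun 12.
+6 hours and 20 minutes → arrive 5:35 PM UTC on Jun 12.
Flight 2 in UTC: 9:28 PM + 9:00 = 6:28 AM on Jun 13.
+6 hours 6 minutes → arrive 12:34 PM UTC on Jun 13.
Flight 1 lands earlier by 18 hours 59 minutes.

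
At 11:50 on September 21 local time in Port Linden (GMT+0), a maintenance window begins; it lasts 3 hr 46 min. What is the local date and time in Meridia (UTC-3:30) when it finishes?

12:06 on September 21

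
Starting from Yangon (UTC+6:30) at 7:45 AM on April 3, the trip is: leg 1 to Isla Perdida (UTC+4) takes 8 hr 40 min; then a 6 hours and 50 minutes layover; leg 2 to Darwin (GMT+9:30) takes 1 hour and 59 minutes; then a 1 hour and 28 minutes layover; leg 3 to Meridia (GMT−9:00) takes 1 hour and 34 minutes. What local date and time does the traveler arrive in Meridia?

12:46 PM on April 3

Convert departure to UTC: 7:45 AM − 6:30 = 1:15 AM UTC on Apr 3.
Add 8 hours 40 minutes leg 1 → 9:55 AM UTC.
Add 6 hours and 50 minutes layover in Isla Perdida → 4:45 PM UTC.
Add 1 hour 59 minutes leg 2 → 6:44 PM UTC.
Add 1 hour 28 minutes layover in Darwin → 8:12 PM UTC.
Add 1 hour 34 minutes leg 3 → 9:46 PM UTC.
Meridia is UTC−9:00, so local arrival = 9:46 PM − 9:00 = 12:46 PM on Apr 3.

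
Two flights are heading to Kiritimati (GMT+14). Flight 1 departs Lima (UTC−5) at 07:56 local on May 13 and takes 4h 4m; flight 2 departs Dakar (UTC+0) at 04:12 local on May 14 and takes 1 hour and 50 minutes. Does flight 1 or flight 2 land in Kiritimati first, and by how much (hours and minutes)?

the first, by 13 hours 2 minutes

Flight 1 in UTC: 07:56 + 5:00 = 12:56 on May 13.
+4 hours 4 minutes → arrive 17:00 UTC on May 13.
Flight 2 departs at 04:12 UTC (May 14).
+1 hour and 50 minutes → arrive 06:02 UTC on May 14.
Flight 1 lands earlier by 13 hours 2 minutes.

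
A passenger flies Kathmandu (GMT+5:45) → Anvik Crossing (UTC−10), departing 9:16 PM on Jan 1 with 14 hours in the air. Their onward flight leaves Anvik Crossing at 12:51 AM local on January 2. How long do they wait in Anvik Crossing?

5 hours 20 minutes

Convert departure to UTC: 9:16 PM − 5:45 = 3:31 PM UTC on Jan 1.
Add 14 hours flight time → 5:31 AM UTC (Jan 2).
Anvik Crossing is UTC−10:00, so local arrival = 5:31 AM − 10:00 = 7:31 PM on Jan 1.
Layover = 12:51 AM − 7:31 PM (+1 day) = 5 hours 20 minutes.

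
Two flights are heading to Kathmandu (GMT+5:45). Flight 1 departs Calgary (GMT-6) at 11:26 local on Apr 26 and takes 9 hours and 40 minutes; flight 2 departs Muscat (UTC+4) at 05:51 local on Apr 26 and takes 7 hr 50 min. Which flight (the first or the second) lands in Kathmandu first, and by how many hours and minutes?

Flight 1 in UTC: 11:26 + 6:00 = 17:26 on Apr 26.
+9 hours and 40 minutes → arrive 03:06 UTC on Apr 27.
Flight 2 in UTC: 05:51 − 4:00 = 01:51 on Apr 26.
+7 hours 50 minutes → arrive 09:41 UTC on Apr 26.
Flight 2 lands earlier by 17 hours 25 minutes.

the second, by 17 hours 25 minutes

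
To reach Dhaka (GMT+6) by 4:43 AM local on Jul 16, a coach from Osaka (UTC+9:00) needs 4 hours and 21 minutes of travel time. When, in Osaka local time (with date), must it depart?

3:22 AM on July 16

Target arrival in UTC: 4:43 AM − 6:00 = 10:43 PM on Jul 15.
Subtract 4 hours 21 minutes → departure 6:22 PM UTC on Jul 15.
Osaka is UTC+9:00: 6:22 PM + 9:00 = 3:22 AM on Jul 16.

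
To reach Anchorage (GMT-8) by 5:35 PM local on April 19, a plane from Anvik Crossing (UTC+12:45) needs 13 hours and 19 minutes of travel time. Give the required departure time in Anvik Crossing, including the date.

Target arrival in UTC: 5:35 PM + 8:00 = 1:35 AM on Apr 20.
Subtract 13 hours and 19 minutes → departure 12:16 PM UTC on Apr 19.
Anvik Crossing is UTC+12:45: 12:16 PM + 12:45 = 1:01 AM on Apr 20.

1:01 AM on Apr 20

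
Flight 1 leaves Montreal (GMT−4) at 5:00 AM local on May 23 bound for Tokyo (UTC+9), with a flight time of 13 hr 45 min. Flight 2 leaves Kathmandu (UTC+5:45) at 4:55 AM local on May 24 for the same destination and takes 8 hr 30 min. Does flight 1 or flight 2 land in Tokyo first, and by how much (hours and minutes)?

the first, by 8 hours 55 minutes

Flight 1 in UTC: 5:00 AM + 4:00 = 9:00 AM on May 23.
+13 hours and 45 minutes → arrive 10:45 PM UTC on May 23.
Flight 2 in UTC: 4:55 AM − 5:45 = 11:10 PM on May 23.
+8 hours 30 minutes → arrive 7:40 AM UTC on May 24.
Flight 1 lands earlier by 8 hours 55 minutes.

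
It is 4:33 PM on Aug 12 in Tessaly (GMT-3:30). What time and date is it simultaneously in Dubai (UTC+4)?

12:03 AM on August 13

Dubai is 7:30 ahead of Tessaly.
Shift by the zone difference: 4:33 PM + 7:30 = 12:03 AM on Aug 13 in Dubai.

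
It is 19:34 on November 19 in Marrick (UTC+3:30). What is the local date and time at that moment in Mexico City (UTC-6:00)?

Mexico City is 9:30 behind Marrick.
Shift by the zone difference: 19:34 − 9:30 = 10:04 on Nov 19 in Mexico City.

10:04 on November 19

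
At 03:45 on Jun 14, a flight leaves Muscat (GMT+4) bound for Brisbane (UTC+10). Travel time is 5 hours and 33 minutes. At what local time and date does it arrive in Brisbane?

Convert departure to UTC: 03:45 − 4:00 = 23:45 UTC on Jun 13.
Add 5 hours and 33 minutes travel time → 05:18 UTC (Jun 14).
Brisbane is UTC+10:00, so local arrival = 05:18 + 10:00 = 15:18 on Jun 14.

15:18 on June 14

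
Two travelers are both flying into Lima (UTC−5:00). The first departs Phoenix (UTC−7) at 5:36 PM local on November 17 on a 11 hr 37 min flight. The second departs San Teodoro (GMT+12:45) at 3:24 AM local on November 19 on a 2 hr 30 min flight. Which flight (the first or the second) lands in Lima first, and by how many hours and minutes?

Flight 1 in UTC: 5:36 PM + 7:00 = 12:36 AM on Nov 18.
+11 hours and 37 minutes → arrive 12:13 PM UTC on Nov 18.
Flight 2 in UTC: 3:24 AM − 12:45 = 2:39 PM on Nov 18.
+2 hours and 30 minutes → arrive 5:09 PM UTC on Nov 18.
Flight 1 lands earlier by 4 hours 56 minutes.

the first, by 4 hours 56 minutes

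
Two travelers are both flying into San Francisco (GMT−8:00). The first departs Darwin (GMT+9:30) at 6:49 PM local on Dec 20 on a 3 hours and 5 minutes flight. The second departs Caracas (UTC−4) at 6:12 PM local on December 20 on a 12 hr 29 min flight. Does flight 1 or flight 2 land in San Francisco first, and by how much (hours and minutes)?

Flight 1 in UTC: 6:49 PM − 9:30 = 9:19 AM on Dec 20.
+3 hours 5 minutes → arrive 12:24 PM UTC on Dec 20.
Flight 2 in UTC: 6:12 PM + 4:00 = 10:12 PM on Dec 20.
+12 hours and 29 minutes → arrive 10:41 AM UTC on Dec 21.
Flight 1 lands earlier by 22 hours 17 minutes.

the first, by 22 hours 17 minutes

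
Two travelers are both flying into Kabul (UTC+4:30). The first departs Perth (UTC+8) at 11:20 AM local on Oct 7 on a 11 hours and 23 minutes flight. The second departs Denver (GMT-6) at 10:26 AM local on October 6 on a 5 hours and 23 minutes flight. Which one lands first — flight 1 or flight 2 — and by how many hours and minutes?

the second, by 16 hours 54 minutes

Flight 1 in UTC: 11:20 AM − 8:00 = 3:20 AM on Oct 7.
+11 hours and 23 minutes → arrive 2:43 PM UTC on Oct 7.
Flight 2 in UTC: 10:26 AM + 6:00 = 4:26 PM on Oct 6.
+5 hours and 23 minutes → arrive 9:49 PM UTC on Oct 6.
Flight 2 lands earlier by 16 hours 54 minutes.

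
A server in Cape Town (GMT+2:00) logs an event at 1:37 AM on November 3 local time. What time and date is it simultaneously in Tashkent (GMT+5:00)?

Tashkent is 3:00 ahead of Cape Town.
Shift by the zone difference: 1:37 AM + 3:00 = 4:37 AM on Nov 3 in Tashkent.

4:37 AM on November 3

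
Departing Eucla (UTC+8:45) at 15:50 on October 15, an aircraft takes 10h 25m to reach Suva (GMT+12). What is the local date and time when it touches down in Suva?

Convert departure to UTC: 15:50 − 8:45 = 07:05 UTC on Oct 15.
Add 10 hours and 25 minutes travel time → 17:30 UTC.
Suva is UTC+12:00, so local arrival = 17:30 + 12:00 = 05:30 on Oct 16.

05:30 on Oct 16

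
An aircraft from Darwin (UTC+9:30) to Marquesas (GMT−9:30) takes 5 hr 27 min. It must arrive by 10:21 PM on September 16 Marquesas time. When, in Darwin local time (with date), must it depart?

11:54 AM on Sep 17

Target arrival in UTC: 10:21 PM + 9:30 = 7:51 AM on Sep 17.
Subtract 5 hours 27 minutes → departure 2:24 AM UTC on Sep 17.
Darwin is UTC+9:30: 2:24 AM + 9:30 = 11:54 AM on Sep 17.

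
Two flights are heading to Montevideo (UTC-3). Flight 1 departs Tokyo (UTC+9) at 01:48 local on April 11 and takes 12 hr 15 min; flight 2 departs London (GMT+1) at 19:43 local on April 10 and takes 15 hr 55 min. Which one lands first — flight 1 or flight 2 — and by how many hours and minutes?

Flight 1 in UTC: 01:48 − 9:00 = 16:48 on Apr 10.
+12 hours 15 minutes → arrive 05:03 UTC on Apr 11.
Flight 2 in UTC: 19:43 − 1:00 = 18:43 on Apr 10.
+15 hours and 55 minutes → arrive 10:38 UTC on Apr 11.
Flight 1 lands earlier by 5 hours 35 minutes.

the first, by 5 hours 35 minutes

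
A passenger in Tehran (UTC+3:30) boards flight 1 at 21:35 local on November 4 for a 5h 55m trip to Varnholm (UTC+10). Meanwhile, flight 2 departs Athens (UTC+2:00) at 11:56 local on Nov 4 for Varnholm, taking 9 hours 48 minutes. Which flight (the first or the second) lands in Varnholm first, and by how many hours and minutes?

the second, by 4 hours 16 minutes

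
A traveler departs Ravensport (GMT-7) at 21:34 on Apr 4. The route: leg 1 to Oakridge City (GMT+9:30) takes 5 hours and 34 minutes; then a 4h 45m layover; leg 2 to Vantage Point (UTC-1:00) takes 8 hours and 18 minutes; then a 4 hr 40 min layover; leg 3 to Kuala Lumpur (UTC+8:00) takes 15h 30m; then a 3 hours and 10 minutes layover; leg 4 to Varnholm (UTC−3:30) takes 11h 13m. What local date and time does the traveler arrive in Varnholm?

Convert departure to UTC: 21:34 + 7:00 = 04:34 UTC on Apr 5.
Add 5 hours 34 minutes leg 1 → 10:08 UTC.
Add 4 hours and 45 minutes layover in Oakridge City → 14:53 UTC.
Add 8 hours and 18 minutes leg 2 → 23:11 UTC.
Add 4 hours 40 minutes layover in Vantage Point → 03:51 UTC (Apr 6).
Add 15 hours and 30 minutes leg 3 → 19:21 UTC.
Add 3 hours 10 minutes layover in Kuala Lumpur → 22:31 UTC.
Add 11 hours 13 minutes leg 4 → 09:44 UTC (Apr 7).
Varnholm is UTC−3:30, so local arrival = 09:44 − 3:30 = 06:14 on Apr 7.

06:14 on April 7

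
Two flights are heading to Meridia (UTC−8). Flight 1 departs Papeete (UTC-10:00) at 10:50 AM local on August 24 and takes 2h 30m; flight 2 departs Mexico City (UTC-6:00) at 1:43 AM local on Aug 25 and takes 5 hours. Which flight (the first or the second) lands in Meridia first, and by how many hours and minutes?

the first, by 13 hours 23 minutes

Flight 1 in UTC: 10:50 AM + 10:00 = 8:50 PM on Aug 24.
+2 hours and 30 minutes → arrive 11:20 PM UTC on Aug 24.
Flight 2 in UTC: 1:43 AM + 6:00 = 7:43 AM on Aug 25.
+5 hours → arrive 12:43 PM UTC on Aug 25.
Flight 1 lands earlier by 13 hours 23 minutes.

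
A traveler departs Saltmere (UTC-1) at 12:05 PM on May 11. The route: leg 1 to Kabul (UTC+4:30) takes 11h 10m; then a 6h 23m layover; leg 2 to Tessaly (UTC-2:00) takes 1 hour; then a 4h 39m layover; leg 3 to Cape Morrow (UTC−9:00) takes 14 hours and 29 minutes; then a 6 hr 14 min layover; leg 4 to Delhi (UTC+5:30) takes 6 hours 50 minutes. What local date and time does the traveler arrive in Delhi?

9:20 PM on May 13

Convert departure to UTC: 12:05 PM + 1:00 = 1:05 PM UTC on May 11.
Add 11 hours 10 minutes leg 1 → 12:15 AM UTC (May 12).
Add 6 hours and 23 minutes layover in Kabul → 6:38 AM UTC.
Add 1 hour leg 2 → 7:38 AM UTC.
Add 4 hours and 39 minutes layover in Tessaly → 12:17 PM UTC.
Add 14 hours 29 minutes leg 3 → 2:46 AM UTC (May 13).
Add 6 hours and 14 minutes layover in Cape Morrow → 9:00 AM UTC.
Add 6 hours and 50 minutes leg 4 → 3:50 PM UTC.
Delhi is UTC+5:30, so local arrival = 3:50 PM + 5:30 = 9:20 PM on May 13.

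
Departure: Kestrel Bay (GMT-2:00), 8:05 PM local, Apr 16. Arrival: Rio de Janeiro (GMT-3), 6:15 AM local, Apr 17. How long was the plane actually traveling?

Departure in UTC: 8:05 PM + 2:00 = 10:05 PM on Apr 16.
Arrival in UTC: 6:15 AM + 3:00 = 9:15 AM on Apr 17.
Elapsed = 9:15 AM − 10:05 PM (+1 day) = 11 hours 10 minutes.

11 hours 10 minutes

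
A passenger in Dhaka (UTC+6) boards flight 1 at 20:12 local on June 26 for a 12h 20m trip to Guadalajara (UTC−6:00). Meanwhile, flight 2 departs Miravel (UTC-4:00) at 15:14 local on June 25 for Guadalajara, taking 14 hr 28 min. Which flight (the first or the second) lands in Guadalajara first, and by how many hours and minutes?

the second, by 16 hours 50 minutes

Flight 1 in UTC: 20:12 − 6:00 = 14:12 on Jun 26.
+12 hours 20 minutes → arrive 02:32 UTC on Jun 27.
Flight 2 in UTC: 15:14 + 4:00 = 19:14 on Jun 25.
+14 hours 28 minutes → arrive 09:42 UTC on Jun 26.
Flight 2 lands earlier by 16 hours 50 minutes.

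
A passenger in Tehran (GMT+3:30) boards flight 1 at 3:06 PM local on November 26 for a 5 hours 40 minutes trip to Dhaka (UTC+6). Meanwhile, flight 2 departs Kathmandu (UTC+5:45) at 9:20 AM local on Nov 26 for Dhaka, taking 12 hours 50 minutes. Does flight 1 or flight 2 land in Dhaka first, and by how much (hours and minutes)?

Flight 1 in UTC: 3:06 PM − 3:30 = 11:36 AM on Nov 26.
+5 hours and 40 minutes → arrive 5:16 PM UTC on Nov 26.
Flight 2 in UTC: 9:20 AM − 5:45 = 3:35 AM on Nov 26.
+12 hours 50 minutes → arrive 4:25 PM UTC on Nov 26.
Flight 2 lands earlier by 51 minutes.

the second, by 51 minutes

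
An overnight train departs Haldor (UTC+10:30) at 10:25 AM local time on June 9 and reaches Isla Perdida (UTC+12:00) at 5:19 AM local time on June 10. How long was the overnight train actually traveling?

17 hours 24 minutes

Departure in UTC: 10:25 AM − 10:30 = 11:55 PM on Jun 8.
Arrival in UTC: 5:19 AM − 12:00 = 5:19 PM on Jun 9.
Elapsed = 5:19 PM − 11:55 PM (+1 day) = 17 hours 24 minutes.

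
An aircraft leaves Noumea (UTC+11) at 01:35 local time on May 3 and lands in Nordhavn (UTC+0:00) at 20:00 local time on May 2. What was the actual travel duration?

5 hours 25 minutes

Departure in UTC: 01:35 − 11:00 = 14:35 on May 2.
Arrival is already UTC: 20:00 on May 2.
Elapsed = 20:00 − 14:35 = 5 hours 25 minutes.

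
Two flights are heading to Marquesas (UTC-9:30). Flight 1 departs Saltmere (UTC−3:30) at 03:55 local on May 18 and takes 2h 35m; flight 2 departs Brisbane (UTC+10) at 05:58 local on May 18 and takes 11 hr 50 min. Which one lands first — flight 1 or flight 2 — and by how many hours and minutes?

Flight 1 in UTC: 03:55 + 3:30 = 07:25 on May 18.
+2 hours and 35 minutes → arrive 10:00 UTC on May 18.
Flight 2 in UTC: 05:58 − 10:00 = 19:58 on May 17.
+11 hours 50 minutes → arrive 07:48 UTC on May 18.
Flight 2 lands earlier by 2 hours 12 minutes.

the second, by 2 hours 12 minutes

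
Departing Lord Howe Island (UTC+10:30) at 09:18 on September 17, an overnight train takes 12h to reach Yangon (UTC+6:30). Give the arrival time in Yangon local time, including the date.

17:18 on September 17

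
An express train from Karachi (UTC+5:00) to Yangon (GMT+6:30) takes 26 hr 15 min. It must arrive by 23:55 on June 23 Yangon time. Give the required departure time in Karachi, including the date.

20:10 on Jun 22

Target arrival in UTC: 23:55 − 6:30 = 17:25 on Jun 23.
Subtract 26 hours 15 minutes → departure 15:10 UTC on Jun 22.
Karachi is UTC+5:00: 15:10 + 5:00 = 20:10 on Jun 22.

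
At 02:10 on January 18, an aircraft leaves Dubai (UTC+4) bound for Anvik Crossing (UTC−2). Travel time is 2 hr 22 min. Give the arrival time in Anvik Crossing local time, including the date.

22:32 on January 17

Convert departure to UTC: 02:10 − 4:00 = 22:10 UTC on Jan 17.
Add 2 hours 22 minutes travel time → 00:32 UTC (Jan 18).
Anvik Crossing is UTC−2:00, so local arrival = 00:32 − 2:00 = 22:32 on Jan 17.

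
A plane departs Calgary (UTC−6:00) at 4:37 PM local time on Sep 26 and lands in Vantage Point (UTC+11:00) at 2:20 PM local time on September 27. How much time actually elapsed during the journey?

Departure in UTC: 4:37 PM + 6:00 = 10:37 PM on Sep 26.
Arrival in UTC: 2:20 PM − 11:00 = 3:20 AM on Sep 27.
Elapsed = 3:20 AM − 10:37 PM (+1 day) = 4 hours 43 minutes.

4 hours 43 minutes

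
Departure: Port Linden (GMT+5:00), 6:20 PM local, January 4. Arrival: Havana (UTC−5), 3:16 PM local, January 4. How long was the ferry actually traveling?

6 hours 56 minutes

Havana is 10:00 behind Port Linden.
Clock-face elapsed time (ignoring zones) is −3 hours 4 minutes.
Actual elapsed = −3 hours 4 minutes + 10:00 = 6 hours 56 minutes.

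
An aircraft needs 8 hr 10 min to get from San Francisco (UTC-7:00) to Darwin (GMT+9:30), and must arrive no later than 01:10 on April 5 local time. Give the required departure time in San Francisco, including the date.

00:30 on April 4

Target arrival in UTC: 01:10 − 9:30 = 15:40 on Apr 4.
Subtract 8 hours and 10 minutes → departure 07:30 UTC on Apr 4.
San Francisco is UTC−7:00: 07:30 − 7:00 = 00:30 on Apr 4.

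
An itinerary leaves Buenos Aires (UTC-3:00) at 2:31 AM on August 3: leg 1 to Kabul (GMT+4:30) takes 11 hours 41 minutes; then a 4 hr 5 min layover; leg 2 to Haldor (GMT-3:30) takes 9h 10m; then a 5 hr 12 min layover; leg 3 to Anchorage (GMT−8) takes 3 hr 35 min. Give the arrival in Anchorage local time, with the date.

7:14 AM on Aug 4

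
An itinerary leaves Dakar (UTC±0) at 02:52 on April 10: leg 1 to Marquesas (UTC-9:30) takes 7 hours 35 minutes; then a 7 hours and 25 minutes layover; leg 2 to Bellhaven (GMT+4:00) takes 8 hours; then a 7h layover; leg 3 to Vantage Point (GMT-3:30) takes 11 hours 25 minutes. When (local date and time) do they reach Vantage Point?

Dakar is at UTC+0, so departure is already 02:52 UTC on Apr 10.
Add 7 hours and 35 minutes leg 1 → 10:27 UTC.
Add 7 hours 25 minutes layover in Marquesas → 17:52 UTC.
Add 8 hours leg 2 → 01:52 UTC (Apr 11).
Add 7 hours layover in Bellhaven → 08:52 UTC.
Add 11 hours and 25 minutes leg 3 → 20:17 UTC.
Vantage Point is UTC−3:30, so local arrival = 20:17 − 3:30 = 16:47 on Apr 11.

16:47 on Apr 11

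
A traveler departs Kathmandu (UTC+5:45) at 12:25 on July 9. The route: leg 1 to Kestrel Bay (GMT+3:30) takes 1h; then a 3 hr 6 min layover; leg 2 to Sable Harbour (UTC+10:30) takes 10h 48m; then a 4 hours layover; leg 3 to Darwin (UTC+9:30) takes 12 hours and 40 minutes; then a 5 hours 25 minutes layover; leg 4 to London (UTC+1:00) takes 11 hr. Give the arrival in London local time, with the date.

07:39 on Jul 11

Convert departure to UTC: 12:25 − 5:45 = 06:40 UTC on Jul 9.
Add 1 hour leg 1 → 07:40 UTC.
Add 3 hours 6 minutes layover in Kestrel Bay → 10:46 UTC.
Add 10 hours and 48 minutes leg 2 → 21:34 UTC.
Add 4 hours layover in Sable Harbour → 01:34 UTC (Jul 10).
Add 12 hours 40 minutes leg 3 → 14:14 UTC.
Add 5 hours and 25 minutes layover in Darwin → 19:39 UTC.
Add 11 hours leg 4 → 06:39 UTC (Jul 11).
London is UTC+1:00, so local arrival = 06:39 + 1:00 = 07:39 on Jul 11.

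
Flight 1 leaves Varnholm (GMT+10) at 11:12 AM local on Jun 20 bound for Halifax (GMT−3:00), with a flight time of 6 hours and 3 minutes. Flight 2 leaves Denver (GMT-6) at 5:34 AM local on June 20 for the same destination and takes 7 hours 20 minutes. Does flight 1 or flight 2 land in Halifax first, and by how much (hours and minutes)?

the first, by 11 hours 39 minutes

Flight 1 in UTC: 11:12 AM − 10:00 = 1:12 AM on Jun 20.
+6 hours 3 minutes → arrive 7:15 AM UTC on Jun 20.
Flight 2 in UTC: 5:34 AM + 6:00 = 11:34 AM on Jun 20.
+7 hours 20 minutes → arrive 6:54 PM UTC on Jun 20.
Flight 1 lands earlier by 11 hours 39 minutes.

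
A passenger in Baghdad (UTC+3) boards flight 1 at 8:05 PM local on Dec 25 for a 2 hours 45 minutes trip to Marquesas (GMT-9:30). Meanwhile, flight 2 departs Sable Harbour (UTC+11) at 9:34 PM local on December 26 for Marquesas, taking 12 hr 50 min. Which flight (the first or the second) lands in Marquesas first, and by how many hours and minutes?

the first, by 27 hours 34 minutes

Flight 1 in UTC: 8:05 PM − 3:00 = 5:05 PM on Dec 25.
+2 hours 45 minutes → arrive 7:50 PM UTC on Dec 25.
Flight 2 in UTC: 9:34 PM − 11:00 = 10:34 AM on Dec 26.
+12 hours 50 minutes → arrive 11:24 PM UTC on Dec 26.
Flight 1 lands earlier by 27 hours 34 minutes.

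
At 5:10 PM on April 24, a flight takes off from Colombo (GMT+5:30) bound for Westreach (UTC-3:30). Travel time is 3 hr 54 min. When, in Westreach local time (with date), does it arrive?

Convert departure to UTC: 5:10 PM − 5:30 = 11:40 AM UTC on Apr 24.
Add 3 hours and 54 minutes travel time → 3:34 PM UTC.
Westreach is UTC−3:30, so local arrival = 3:34 PM − 3:30 = 12:04 PM on Apr 24.

12:04 PM on Apr 24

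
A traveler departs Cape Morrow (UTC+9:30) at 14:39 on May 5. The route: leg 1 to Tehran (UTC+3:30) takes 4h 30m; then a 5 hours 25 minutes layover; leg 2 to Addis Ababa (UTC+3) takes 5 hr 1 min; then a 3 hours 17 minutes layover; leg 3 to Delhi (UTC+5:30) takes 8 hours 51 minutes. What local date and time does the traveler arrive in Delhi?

Convert departure to UTC: 14:39 − 9:30 = 05:09 UTC on May 5.
Add 4 hours and 30 minutes leg 1 → 09:39 UTC.
Add 5 hours 25 minutes layover in Tehran → 15:04 UTC.
Add 5 hours and 1 minute leg 2 → 20:05 UTC.
Add 3 hours 17 minutes layover in Addis Ababa → 23:22 UTC.
Add 8 hours and 51 minutes leg 3 → 08:13 UTC (May 6).
Delhi is UTC+5:30, so local arrival = 08:13 + 5:30 = 13:43 on May 6.

13:43 on May 6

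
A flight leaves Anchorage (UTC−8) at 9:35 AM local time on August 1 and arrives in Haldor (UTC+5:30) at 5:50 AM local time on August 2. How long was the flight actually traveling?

Departure in UTC: 9:35 AM + 8:00 = 5:35 PM on Aug 1.
Arrival in UTC: 5:50 AM − 5:30 = 12:20 AM on Aug 2.
Elapsed = 12:20 AM − 5:35 PM (+1 day) = 6 hours 45 minutes.

6 hours 45 minutes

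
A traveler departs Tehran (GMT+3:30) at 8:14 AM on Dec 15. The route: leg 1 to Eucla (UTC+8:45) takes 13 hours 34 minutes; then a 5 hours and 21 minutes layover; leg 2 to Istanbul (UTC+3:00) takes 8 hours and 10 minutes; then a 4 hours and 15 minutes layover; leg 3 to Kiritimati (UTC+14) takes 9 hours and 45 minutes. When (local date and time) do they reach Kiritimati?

11:49 AM on Dec 17

Convert departure to UTC: 8:14 AM − 3:30 = 4:44 AM UTC on Dec 15.
Add 13 hours and 34 minutes leg 1 → 6:18 PM UTC.
Add 5 hours and 21 minutes layover in Eucla → 11:39 PM UTC.
Add 8 hours and 10 minutes leg 2 → 7:49 AM UTC (Dec 16).
Add 4 hours and 15 minutes layover in Istanbul → 12:04 PM UTC.
Add 9 hours and 45 minutes leg 3 → 9:49 PM UTC.
Kiritimati is UTC+14:00, so local arrival = 9:49 PM + 14:00 = 11:49 AM on Dec 17.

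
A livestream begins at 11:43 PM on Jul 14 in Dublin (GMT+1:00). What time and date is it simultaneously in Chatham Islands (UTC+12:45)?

11:28 AM on July 15

In UTC: 11:43 PM − 1:00 = 10:43 PM on Jul 14.
Chatham Islands is UTC+12:45: 10:43 PM + 12:45 = 11:28 AM on Jul 15.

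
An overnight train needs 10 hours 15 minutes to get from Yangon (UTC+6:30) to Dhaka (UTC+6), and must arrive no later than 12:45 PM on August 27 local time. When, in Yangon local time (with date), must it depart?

3:00 AM on August 27

Target arrival in UTC: 12:45 PM − 6:00 = 6:45 AM on Aug 27.
Subtract 10 hours and 15 minutes → departure 8:30 PM UTC on Aug 26.
Yangon is UTC+6:30: 8:30 PM + 6:30 = 3:00 AM on Aug 27.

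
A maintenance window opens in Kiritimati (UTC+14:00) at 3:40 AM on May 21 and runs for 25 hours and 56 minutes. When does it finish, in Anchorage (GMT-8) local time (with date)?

Anchorage is 22:00 behind Kiritimati.
After 25 hours 56 minutes it is 5:36 AM (May 22) in Kiritimati.
Shift by the zone difference: 5:36 AM − 22:00 = 7:36 AM on May 21 in Anchorage.

7:36 AM on May 21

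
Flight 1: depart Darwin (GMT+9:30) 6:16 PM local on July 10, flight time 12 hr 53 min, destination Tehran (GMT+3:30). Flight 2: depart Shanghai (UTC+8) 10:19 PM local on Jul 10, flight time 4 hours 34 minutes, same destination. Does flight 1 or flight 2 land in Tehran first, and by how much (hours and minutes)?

Flight 1 in UTC: 6:16 PM − 9:30 = 8:46 AM on Jul 10.
+12 hours and 53 minutes → arrive 9:39 PM UTC on Jul 10.
Flight 2 in UTC: 10:19 PM − 8:00 = 2:19 PM on Jul 10.
+4 hours and 34 minutes → arrive 6:53 PM UTC on Jul 10.
Flight 2 lands earlier by 2 hours 46 minutes.

the second, by 2 hours 46 minutes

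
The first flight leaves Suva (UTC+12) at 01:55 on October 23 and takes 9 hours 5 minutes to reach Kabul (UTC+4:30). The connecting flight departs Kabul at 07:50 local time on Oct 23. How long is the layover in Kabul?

Convert departure to UTC: 01:55 − 12:00 = 13:55 UTC on Oct 22.
Add 9 hours and 5 minutes flight time → 23:00 UTC.
Kabul is UTC+4:30, so local arrival = 23:00 + 4:30 = 03:30 on Oct 23.
Layover = 07:50 − 03:30 = 4 hours 20 minutes.

4 hours 20 minutes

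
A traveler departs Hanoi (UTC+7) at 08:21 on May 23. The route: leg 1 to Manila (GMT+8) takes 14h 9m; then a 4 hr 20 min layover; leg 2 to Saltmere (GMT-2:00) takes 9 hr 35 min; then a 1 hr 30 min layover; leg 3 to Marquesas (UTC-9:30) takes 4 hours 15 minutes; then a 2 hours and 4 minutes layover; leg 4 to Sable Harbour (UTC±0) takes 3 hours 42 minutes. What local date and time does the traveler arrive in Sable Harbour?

Convert departure to UTC: 08:21 − 7:00 = 01:21 UTC on May 23.
Add 14 hours 9 minutes leg 1 → 15:30 UTC.
Add 4 hours and 20 minutes layover in Manila → 19:50 UTC.
Add 9 hours 35 minutes leg 2 → 05:25 UTC (May 24).
Add 1 hour 30 minutes layover in Saltmere → 06:55 UTC.
Add 4 hours and 15 minutes leg 3 → 11:10 UTC.
Add 2 hours 4 minutes layover in Marquesas → 13:14 UTC.
Add 3 hours and 42 minutes leg 4 → 16:56 UTC.
Sable Harbour is UTC+0, so local arrival is the same: 16:56 on May 24.

16:56 on May 24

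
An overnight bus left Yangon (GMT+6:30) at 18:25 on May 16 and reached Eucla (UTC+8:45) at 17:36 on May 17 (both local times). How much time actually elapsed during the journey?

20 hours 56 minutes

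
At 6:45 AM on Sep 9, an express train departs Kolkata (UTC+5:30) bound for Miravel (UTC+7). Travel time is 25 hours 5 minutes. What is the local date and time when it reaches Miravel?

9:20 AM on September 10

Miravel is 1:30 ahead of Kolkata.
After 25 hours and 5 minutes it is 7:50 AM (Sep 10) in Kolkata.
Shift by the zone difference: 7:50 AM + 1:30 = 9:20 AM on Sep 10 in Miravel.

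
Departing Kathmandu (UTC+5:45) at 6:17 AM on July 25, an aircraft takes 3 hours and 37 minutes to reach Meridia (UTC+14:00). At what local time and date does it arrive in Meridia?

6:09 PM on July 25

Convert departure to UTC: 6:17 AM − 5:45 = 12:32 AM UTC on Jul 25.
Add 3 hours and 37 minutes travel time → 4:09 AM UTC.
Meridia is UTC+14:00, so local arrival = 4:09 AM + 14:00 = 6:09 PM on Jul 25.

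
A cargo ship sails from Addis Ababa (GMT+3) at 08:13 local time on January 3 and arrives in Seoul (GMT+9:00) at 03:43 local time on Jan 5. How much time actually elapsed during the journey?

Departure in UTC: 08:13 − 3:00 = 05:13 on Jan 3.
Arrival in UTC: 03:43 − 9:00 = 18:43 on Jan 4.
Elapsed = 18:43 − 05:13 (+1 day) = 37 hours 30 minutes.

37 hours 30 minutes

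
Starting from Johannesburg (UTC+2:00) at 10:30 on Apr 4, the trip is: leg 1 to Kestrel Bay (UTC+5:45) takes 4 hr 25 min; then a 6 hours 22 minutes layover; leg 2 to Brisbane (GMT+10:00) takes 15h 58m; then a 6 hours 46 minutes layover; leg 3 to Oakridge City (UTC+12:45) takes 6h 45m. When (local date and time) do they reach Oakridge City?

Convert departure to UTC: 10:30 − 2:00 = 08:30 UTC on Apr 4.
Add 4 hours and 25 minutes leg 1 → 12:55 UTC.
Add 6 hours and 22 minutes layover in Kestrel Bay → 19:17 UTC.
Add 15 hours and 58 minutes leg 2 → 11:15 UTC (Apr 5).
Add 6 hours 46 minutes layover in Brisbane → 18:01 UTC.
Add 6 hours 45 minutes leg 3 → 00:46 UTC (Apr 6).
Oakridge City is UTC+12:45, so local arrival = 00:46 + 12:45 = 13:31 on Apr 6.

13:31 on Apr 6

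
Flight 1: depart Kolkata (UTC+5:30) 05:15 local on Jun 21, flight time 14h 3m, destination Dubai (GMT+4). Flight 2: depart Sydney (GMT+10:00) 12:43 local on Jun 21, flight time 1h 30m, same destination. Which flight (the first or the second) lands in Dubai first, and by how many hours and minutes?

Flight 1 in UTC: 05:15 − 5:30 = 23:45 on Jun 20.
+14 hours 3 minutes → arrive 13:48 UTC on Jun 21.
Flight 2 in UTC: 12:43 − 10:00 = 02:43 on Jun 21.
+1 hour and 30 minutes → arrive 04:13 UTC on Jun 21.
Flight 2 lands earlier by 9 hours 35 minutes.

the second, by 9 hours 35 minutes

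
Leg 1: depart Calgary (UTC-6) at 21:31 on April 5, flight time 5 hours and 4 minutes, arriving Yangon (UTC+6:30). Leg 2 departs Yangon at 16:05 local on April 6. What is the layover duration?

1 hour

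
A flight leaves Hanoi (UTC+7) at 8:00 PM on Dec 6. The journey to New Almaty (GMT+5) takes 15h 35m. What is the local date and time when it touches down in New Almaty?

Convert departure to UTC: 8:00 PM − 7:00 = 1:00 PM UTC on Dec 6.
Add 15 hours 35 minutes travel time → 4:35 AM UTC (Dec 7).
New Almaty is UTC+5:00, so local arrival = 4:35 AM + 5:00 = 9:35 AM on Dec 7.

9:35 AM on December 7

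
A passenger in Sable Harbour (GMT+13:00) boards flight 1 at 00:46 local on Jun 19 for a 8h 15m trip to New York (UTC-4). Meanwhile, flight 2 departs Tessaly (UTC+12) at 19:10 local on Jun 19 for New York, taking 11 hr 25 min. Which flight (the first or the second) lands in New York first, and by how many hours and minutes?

Flight 1 in UTC: 00:46 − 13:00 = 11:46 on Jun 18.
+8 hours and 15 minutes → arrive 20:01 UTC on Jun 18.
Flight 2 in UTC: 19:10 − 12:00 = 07:10 on Jun 19.
+11 hours and 25 minutes → arrive 18:35 UTC on Jun 19.
Flight 1 lands earlier by 22 hours 34 minutes.

the first, by 22 hours 34 minutes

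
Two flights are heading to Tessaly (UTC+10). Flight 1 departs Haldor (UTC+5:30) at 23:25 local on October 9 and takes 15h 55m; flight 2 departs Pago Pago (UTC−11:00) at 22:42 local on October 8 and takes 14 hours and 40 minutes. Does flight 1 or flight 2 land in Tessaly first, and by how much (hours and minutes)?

Flight 1 in UTC: 23:25 − 5:30 = 17:55 on Oct 9.
+15 hours 55 minutes → arrive 09:50 UTC on Oct 10.
Flight 2 in UTC: 22:42 + 11:00 = 09:42 on Oct 9.
+14 hours 40 minutes → arrive 00:22 UTC on Oct 10.
Flight 2 lands earlier by 9 hours 28 minutes.

the second, by 9 hours 28 minutes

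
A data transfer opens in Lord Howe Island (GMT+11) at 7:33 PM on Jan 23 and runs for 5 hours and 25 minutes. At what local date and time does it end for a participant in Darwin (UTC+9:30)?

Convert start to UTC: 7:33 PM − 11:00 = 8:33 AM UTC on Jan 23.
Add 5 hours and 25 minutes duration → 1:58 PM UTC.
Darwin is UTC+9:30, so local end time = 1:58 PM + 9:30 = 11:28 PM on Jan 23.

11:28 PM on Jan 23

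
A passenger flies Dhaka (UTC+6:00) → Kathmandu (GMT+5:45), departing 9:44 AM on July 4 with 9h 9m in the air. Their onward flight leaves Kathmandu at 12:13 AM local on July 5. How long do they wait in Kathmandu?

Convert departure to UTC: 9:44 AM − 6:00 = 3:44 AM UTC on Jul 4.
Add 9 hours and 9 minutes flight time → 12:53 PM UTC.
Kathmandu is UTC+5:45, so local arrival = 12:53 PM + 5:45 = 6:38 PM on Jul 4.
Layover = 12:13 AM − 6:38 PM (+1 day) = 5 hours 35 minutes.

5 hours 35 minutes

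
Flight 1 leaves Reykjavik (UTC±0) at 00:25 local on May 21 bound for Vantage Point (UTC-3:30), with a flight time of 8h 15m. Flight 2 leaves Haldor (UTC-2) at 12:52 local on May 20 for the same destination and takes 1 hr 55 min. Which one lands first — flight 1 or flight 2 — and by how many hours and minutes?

the second, by 15 hours 53 minutes

Flight 1 departs at 00:25 UTC (May 21).
+8 hours and 15 minutes → arrive 08:40 UTC on May 21.
Flight 2 in UTC: 12:52 + 2:00 = 14:52 on May 20.
+1 hour 55 minutes → arrive 16:47 UTC on May 20.
Flight 2 lands earlier by 15 hours 53 minutes.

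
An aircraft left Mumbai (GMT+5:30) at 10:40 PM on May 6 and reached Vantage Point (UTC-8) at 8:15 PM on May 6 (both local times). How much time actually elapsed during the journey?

11 hours 5 minutes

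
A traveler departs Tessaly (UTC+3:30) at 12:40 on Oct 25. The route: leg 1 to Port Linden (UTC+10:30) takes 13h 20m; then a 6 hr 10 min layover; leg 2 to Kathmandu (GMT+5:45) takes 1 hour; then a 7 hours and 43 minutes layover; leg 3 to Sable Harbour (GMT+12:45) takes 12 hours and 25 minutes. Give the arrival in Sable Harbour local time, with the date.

Convert departure to UTC: 12:40 − 3:30 = 09:10 UTC on Oct 25.
Add 13 hours and 20 minutes leg 1 → 22:30 UTC.
Add 6 hours and 10 minutes layover in Port Linden → 04:40 UTC (Oct 26).
Add 1 hour leg 2 → 05:40 UTC.
Add 7 hours 43 minutes layover in Kathmandu → 13:23 UTC.
Add 12 hours 25 minutes leg 3 → 01:48 UTC (Oct 27).
Sable Harbour is UTC+12:45, so local arrival = 01:48 + 12:45 = 14:33 on Oct 27.

14:33 on October 27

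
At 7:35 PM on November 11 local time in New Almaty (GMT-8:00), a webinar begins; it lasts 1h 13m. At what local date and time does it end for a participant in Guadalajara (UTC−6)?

Convert start to UTC: 7:35 PM + 8:00 = 3:35 AM UTC on Nov 12.
Add 1 hour 13 minutes duration → 4:48 AM UTC.
Guadalajara is UTC−6:00, so local end time = 4:48 AM − 6:00 = 10:48 PM on Nov 11.

10:48 PM on November 11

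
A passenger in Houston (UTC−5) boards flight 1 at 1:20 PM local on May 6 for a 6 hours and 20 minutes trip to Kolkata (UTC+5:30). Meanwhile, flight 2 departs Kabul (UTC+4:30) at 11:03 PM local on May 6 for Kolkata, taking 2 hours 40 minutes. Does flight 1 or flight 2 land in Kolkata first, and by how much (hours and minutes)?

the second, by 3 hours 27 minutes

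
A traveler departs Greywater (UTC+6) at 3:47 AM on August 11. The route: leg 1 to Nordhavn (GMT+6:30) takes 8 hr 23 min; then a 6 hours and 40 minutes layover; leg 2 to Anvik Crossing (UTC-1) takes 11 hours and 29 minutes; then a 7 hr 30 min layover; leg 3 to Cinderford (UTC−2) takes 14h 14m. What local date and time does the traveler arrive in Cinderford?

Convert departure to UTC: 3:47 AM − 6:00 = 9:47 PM UTC on Aug 10.
Add 8 hours and 23 minutes leg 1 → 6:10 AM UTC (Aug 11).
Add 6 hours 40 minutes layover in Nordhavn → 12:50 PM UTC.
Add 11 hours and 29 minutes leg 2 → 12:19 AM UTC (Aug 12).
Add 7 hours and 30 minutes layover in Anvik Crossing → 7:49 AM UTC.
Add 14 hours 14 minutes leg 3 → 10:03 PM UTC.
Cinderford is UTC−2:00, so local arrival = 10:03 PM − 2:00 = 8:03 PM on Aug 12.

8:03 PM on August 12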